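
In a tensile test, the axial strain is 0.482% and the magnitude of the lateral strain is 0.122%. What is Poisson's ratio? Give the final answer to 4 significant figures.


nu = -epsilon_lat / epsilon_axial
Lateral strain is contraction (negative), so using magnitudes:
nu = 0.122 / 0.482
nu = 0.2531


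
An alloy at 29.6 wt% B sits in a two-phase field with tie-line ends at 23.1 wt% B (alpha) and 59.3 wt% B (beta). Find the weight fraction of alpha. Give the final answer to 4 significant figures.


f_alpha = (C_beta - C0) / (C_beta - C_alpha)
f_alpha = (59.3 - 29.6) / (59.3 - 23.1)
f_alpha = 0.8204


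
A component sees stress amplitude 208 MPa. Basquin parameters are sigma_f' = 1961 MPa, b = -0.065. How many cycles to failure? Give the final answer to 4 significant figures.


sigma_a = sigma_f' * (2*Nf)^b
2*Nf = (sigma_a / sigma_f')^(1/b)
2*Nf = (208 / 1961)^(1/-0.065)
2*Nf = 9.79464e+14
Nf = 4.897e+14 cycles


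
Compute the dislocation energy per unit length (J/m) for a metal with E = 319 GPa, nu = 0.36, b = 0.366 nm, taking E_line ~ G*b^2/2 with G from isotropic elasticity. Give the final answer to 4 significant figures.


Step 1: G = E / (2*(1+nu))
G = 319 / (2*(1+0.36)) = 117.279 GPa = 1.17279e+11 Pa
Step 2: E_line = G*b^2/2
b = 0.366 nm = 3.66e-10 m
E_line = 0.5 * 1.17279e+11 * (3.66e-10)^2 = 7.855e-09 J/m


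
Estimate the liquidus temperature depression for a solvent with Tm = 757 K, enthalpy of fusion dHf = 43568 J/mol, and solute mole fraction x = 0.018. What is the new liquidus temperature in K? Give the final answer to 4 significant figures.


dT = R*Tm^2*x / dHf
dT = 8.314 * 757^2 * 0.018 / 43568
dT = 1.96837 K
T_new = 757 - 1.96837 = 755 K


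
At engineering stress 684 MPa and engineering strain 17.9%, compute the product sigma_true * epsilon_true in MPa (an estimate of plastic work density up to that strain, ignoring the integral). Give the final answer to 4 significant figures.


sigma_true = sigma_eng * (1 + epsilon_eng)
sigma_true = 684 * (1 + 0.179) = 806.436 MPa
epsilon_true = ln(1 + epsilon_eng)
epsilon_true = ln(1 + 0.179) = 0.164667
sigma_true * epsilon_true = 806.436 * 0.164667 = 132.8 MPa


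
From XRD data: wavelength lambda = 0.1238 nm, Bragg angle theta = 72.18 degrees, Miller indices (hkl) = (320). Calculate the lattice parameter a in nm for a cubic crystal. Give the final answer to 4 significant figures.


d = lambda / (2*sin(theta))
d = 0.1238 / (2*sin(72.18 deg))
d = 0.0650195 nm
a = d * sqrt(h^2+k^2+l^2) = 0.0650195 * sqrt(13)
a = 0.2344 nm


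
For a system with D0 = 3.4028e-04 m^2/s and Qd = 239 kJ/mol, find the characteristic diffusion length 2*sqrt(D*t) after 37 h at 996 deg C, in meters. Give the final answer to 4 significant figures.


Step 1: D = D0 * exp(-Qd/(R*T))
T = 1269.15 K
D = 3.4028e-04 * exp(-239e3 / (8.314 * 1269.15)) = 4.95352e-14 m^2/s
Step 2: L = 2*sqrt(D*t)
t = 37 h = 133200 s
L = 2*sqrt(4.95352e-14 * 133200) = 1.625e-04 m


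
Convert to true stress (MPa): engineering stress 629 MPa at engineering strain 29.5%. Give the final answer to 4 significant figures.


sigma_true = sigma_eng * (1 + epsilon_eng)
sigma_true = 629 * (1 + 0.295)
sigma_true = 814.6 MPa


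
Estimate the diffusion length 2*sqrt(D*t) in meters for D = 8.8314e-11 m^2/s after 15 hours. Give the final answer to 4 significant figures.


t = 15 hr = 54000 s
Diffusion length = 2*sqrt(D*t)
= 2*sqrt(8.8314e-11 * 54000)
= 4.368e-03 m


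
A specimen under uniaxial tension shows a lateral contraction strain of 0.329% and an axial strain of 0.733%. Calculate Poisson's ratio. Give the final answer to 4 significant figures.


nu = -epsilon_lat / epsilon_axial
Lateral strain is contraction (negative), so using magnitudes:
nu = 0.329 / 0.733
nu = 0.4488


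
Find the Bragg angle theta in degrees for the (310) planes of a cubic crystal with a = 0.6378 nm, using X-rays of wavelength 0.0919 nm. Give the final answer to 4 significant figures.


d = a / sqrt(h^2+k^2+l^2)
d = 0.6378 / sqrt(10) = 0.20169 nm
lambda = 2*d*sin(theta)  =>  sin(theta) = lambda / (2*d)
sin(theta) = 0.0919 / (2 * 0.20169) = 0.227825
theta = 13.17 deg


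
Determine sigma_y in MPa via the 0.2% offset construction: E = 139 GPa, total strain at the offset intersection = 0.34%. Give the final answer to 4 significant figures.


Offset strain = 0.002
Elastic strain at yield = total_strain - offset = 3.4e-03 - 0.002 = 1.4e-03
sigma_y = E * elastic_strain = 139000 * 1.4e-03
sigma_y = 194.6 MPa


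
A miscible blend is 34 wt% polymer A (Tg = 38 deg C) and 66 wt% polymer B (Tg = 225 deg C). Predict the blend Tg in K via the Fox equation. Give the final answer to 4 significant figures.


1/Tg = w1/Tg1 + w2/Tg2 (in Kelvin)
Tg1 = 311.15 K, Tg2 = 498.15 K
1/Tg = 0.34/311.15 + 0.66/498.15
Tg = 413.6 K


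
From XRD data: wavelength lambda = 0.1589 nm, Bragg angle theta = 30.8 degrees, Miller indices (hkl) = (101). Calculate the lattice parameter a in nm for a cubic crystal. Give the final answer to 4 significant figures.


d = lambda / (2*sin(theta))
d = 0.1589 / (2*sin(30.8 deg))
d = 0.155163 nm
a = d * sqrt(h^2+k^2+l^2) = 0.155163 * sqrt(2)
a = 0.2194 nm


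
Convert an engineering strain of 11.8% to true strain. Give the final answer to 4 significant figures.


epsilon_true = ln(1 + epsilon_eng)
epsilon_true = ln(1 + 0.118)
epsilon_true = 0.1115


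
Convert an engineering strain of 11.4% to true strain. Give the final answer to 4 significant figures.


epsilon_true = ln(1 + epsilon_eng)
epsilon_true = ln(1 + 0.114)
epsilon_true = 0.108


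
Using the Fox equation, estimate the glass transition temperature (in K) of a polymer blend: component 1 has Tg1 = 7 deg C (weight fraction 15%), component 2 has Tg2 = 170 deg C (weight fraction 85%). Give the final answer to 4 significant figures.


1/Tg = w1/Tg1 + w2/Tg2 (in Kelvin)
Tg1 = 280.15 K, Tg2 = 443.15 K
1/Tg = 0.15/280.15 + 0.85/443.15
Tg = 407.6 K


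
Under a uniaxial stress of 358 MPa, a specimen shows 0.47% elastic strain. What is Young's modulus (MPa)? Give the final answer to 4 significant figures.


E = sigma / epsilon
epsilon = 0.47% = 4.7e-03
E = 358 / 4.7e-03
E = 76170 MPa


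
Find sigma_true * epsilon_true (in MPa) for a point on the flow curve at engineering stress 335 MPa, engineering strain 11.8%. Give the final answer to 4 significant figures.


sigma_true = sigma_eng * (1 + epsilon_eng)
sigma_true = 335 * (1 + 0.118) = 374.53 MPa
epsilon_true = ln(1 + epsilon_eng)
epsilon_true = ln(1 + 0.118) = 0.111541
sigma_true * epsilon_true = 374.53 * 0.111541 = 41.78 MPa


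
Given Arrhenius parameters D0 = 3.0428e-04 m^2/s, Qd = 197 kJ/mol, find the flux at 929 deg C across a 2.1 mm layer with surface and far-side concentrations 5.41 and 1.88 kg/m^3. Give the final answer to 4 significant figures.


Step 1: D = D0 * exp(-Qd/(R*T))
T = 929 + 273.15 = 1202.15 K
D = 3.0428e-04 * exp(-197e3 / (8.314 * 1202.15)) = 8.37749e-13 m^2/s
Step 2: J = D * (C1 - C2) / dx
J = 8.37749e-13 * (5.41 - 1.88) / 2.1e-03
J = 1.408e-09 kg/(m^2*s)


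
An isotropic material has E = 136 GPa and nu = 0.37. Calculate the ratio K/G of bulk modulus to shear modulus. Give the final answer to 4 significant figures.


G = E / (2*(1+nu))
G = 136 / (2*(1+0.37)) = 49.635 GPa
K = E / (3*(1-2*nu))
K = 136 / (3*(1-2*0.37)) = 174.359 GPa
K/G = 174.359 / 49.635 = 3.513


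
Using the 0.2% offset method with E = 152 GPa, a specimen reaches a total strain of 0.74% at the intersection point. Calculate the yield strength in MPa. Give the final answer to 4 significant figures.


Offset strain = 0.002
Elastic strain at yield = total_strain - offset = 7.4e-03 - 0.002 = 5.4e-03
sigma_y = E * elastic_strain = 152000 * 5.4e-03
sigma_y = 820.8 MPa


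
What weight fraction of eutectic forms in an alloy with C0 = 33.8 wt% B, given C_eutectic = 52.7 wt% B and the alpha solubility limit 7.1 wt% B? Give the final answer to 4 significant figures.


f_primary = (C_e - C0) / (C_e - C_alpha_max)
f_primary = (52.7 - 33.8) / (52.7 - 7.1)
f_primary = 0.414474
f_eutectic = 1 - 0.414474 = 0.5855


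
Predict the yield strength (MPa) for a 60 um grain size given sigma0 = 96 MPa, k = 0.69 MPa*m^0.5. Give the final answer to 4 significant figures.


sigma_y = sigma0 + k / sqrt(d)
d = 60 um = 6e-05 m
sigma_y = 96 + 0.69 / sqrt(6e-05)
sigma_y = 185.1 MPa


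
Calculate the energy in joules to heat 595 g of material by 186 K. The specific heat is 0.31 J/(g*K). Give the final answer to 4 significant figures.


Q = m * cp * dT
Q = 595 * 0.31 * 186
Q = 34310 J


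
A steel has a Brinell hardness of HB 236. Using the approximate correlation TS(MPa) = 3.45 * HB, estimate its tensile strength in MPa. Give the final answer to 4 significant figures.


TS (MPa) = 3.45 * HB
TS = 3.45 * 236
TS = 814.2 MPa


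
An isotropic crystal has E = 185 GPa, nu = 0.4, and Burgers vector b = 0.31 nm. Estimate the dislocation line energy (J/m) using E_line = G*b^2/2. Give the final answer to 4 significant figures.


Step 1: G = E / (2*(1+nu))
G = 185 / (2*(1+0.4)) = 66.0714 GPa = 6.60714e+10 Pa
Step 2: E_line = G*b^2/2
b = 0.31 nm = 3.1e-10 m
E_line = 0.5 * 6.60714e+10 * (3.1e-10)^2 = 3.175e-09 J/m


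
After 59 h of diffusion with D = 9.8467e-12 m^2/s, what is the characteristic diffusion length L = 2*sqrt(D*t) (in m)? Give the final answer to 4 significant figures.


t = 59 hr = 212400 s
Diffusion length = 2*sqrt(D*t)
= 2*sqrt(9.8467e-12 * 212400)
= 2.892e-03 m


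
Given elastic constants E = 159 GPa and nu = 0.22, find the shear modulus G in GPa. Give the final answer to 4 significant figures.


G = E / (2*(1+nu))
G = 159 / (2*(1+0.22))
G = 65.16 GPa


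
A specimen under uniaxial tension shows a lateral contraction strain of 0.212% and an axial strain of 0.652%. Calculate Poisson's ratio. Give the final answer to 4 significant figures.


nu = -epsilon_lat / epsilon_axial
Lateral strain is contraction (negative), so using magnitudes:
nu = 0.212 / 0.652
nu = 0.3252


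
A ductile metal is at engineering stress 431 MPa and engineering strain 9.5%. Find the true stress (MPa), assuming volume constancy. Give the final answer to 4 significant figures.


sigma_true = sigma_eng * (1 + epsilon_eng)
sigma_true = 431 * (1 + 0.095)
sigma_true = 471.9 MPa


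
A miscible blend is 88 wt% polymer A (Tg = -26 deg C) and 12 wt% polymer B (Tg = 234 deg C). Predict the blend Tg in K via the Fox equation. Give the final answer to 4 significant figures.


1/Tg = w1/Tg1 + w2/Tg2 (in Kelvin)
Tg1 = 247.15 K, Tg2 = 507.15 K
1/Tg = 0.88/247.15 + 0.12/507.15
Tg = 263.4 K


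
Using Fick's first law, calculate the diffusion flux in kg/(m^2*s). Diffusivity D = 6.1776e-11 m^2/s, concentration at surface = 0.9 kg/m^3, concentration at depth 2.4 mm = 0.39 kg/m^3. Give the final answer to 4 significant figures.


J = -D * (dC/dx) = D * (C1 - C2) / dx
J = 6.1776e-11 * (0.9 - 0.39) / 2.4e-03
J = 1.313e-08 kg/(m^2*s)


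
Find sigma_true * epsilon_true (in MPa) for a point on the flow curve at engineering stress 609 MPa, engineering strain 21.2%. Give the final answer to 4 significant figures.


sigma_true = sigma_eng * (1 + epsilon_eng)
sigma_true = 609 * (1 + 0.212) = 738.108 MPa
epsilon_true = ln(1 + epsilon_eng)
epsilon_true = ln(1 + 0.212) = 0.192272
sigma_true * epsilon_true = 738.108 * 0.192272 = 141.9 MPa


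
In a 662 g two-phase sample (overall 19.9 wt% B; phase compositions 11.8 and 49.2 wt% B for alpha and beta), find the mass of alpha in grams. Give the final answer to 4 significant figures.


f_alpha = (C_beta - C0) / (C_beta - C_alpha)
f_alpha = (49.2 - 19.9) / (49.2 - 11.8) = 0.783422
m_alpha = f_alpha * m_total = 0.783422 * 662 = 518.6 g


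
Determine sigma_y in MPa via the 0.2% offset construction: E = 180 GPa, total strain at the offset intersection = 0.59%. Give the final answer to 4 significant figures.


Offset strain = 0.002
Elastic strain at yield = total_strain - offset = 5.9e-03 - 0.002 = 3.9e-03
sigma_y = E * elastic_strain = 180000 * 3.9e-03
sigma_y = 702 MPa


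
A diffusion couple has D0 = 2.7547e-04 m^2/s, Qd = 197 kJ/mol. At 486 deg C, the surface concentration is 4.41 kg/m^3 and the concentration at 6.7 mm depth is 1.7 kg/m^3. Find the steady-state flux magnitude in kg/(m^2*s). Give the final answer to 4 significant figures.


Step 1: D = D0 * exp(-Qd/(R*T))
T = 486 + 273.15 = 759.15 K
D = 2.7547e-04 * exp(-197e3 / (8.314 * 759.15)) = 7.66754e-18 m^2/s
Step 2: J = D * (C1 - C2) / dx
J = 7.66754e-18 * (4.41 - 1.7) / 6.7e-03
J = 3.101e-15 kg/(m^2*s)


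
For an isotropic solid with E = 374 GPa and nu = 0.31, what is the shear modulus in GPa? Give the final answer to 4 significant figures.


G = E / (2*(1+nu))
G = 374 / (2*(1+0.31))
G = 142.7 GPa


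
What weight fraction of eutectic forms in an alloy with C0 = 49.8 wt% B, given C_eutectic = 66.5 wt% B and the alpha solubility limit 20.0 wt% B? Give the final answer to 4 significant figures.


f_primary = (C_e - C0) / (C_e - C_alpha_max)
f_primary = (66.5 - 49.8) / (66.5 - 20.0)
f_primary = 0.35914
f_eutectic = 1 - 0.35914 = 0.6409


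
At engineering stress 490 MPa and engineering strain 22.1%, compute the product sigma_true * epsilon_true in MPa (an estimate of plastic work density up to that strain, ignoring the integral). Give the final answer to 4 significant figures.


sigma_true = sigma_eng * (1 + epsilon_eng)
sigma_true = 490 * (1 + 0.221) = 598.29 MPa
epsilon_true = ln(1 + epsilon_eng)
epsilon_true = ln(1 + 0.221) = 0.19967
sigma_true * epsilon_true = 598.29 * 0.19967 = 119.5 MPa


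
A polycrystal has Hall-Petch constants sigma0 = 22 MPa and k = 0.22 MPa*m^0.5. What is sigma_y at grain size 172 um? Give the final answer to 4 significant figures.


sigma_y = sigma0 + k / sqrt(d)
d = 172 um = 1.72e-04 m
sigma_y = 22 + 0.22 / sqrt(1.72e-04)
sigma_y = 38.77 MPa


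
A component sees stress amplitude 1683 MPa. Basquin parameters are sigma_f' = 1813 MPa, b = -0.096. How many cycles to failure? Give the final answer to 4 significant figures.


sigma_a = sigma_f' * (2*Nf)^b
2*Nf = (sigma_a / sigma_f')^(1/b)
2*Nf = (1683 / 1813)^(1/-0.096)
2*Nf = 2.17071
Nf = 1.085 cycles


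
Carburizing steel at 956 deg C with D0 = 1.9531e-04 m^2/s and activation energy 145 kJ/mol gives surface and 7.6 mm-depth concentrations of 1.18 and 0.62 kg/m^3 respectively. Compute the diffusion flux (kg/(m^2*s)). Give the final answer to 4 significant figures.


Step 1: D = D0 * exp(-Qd/(R*T))
T = 956 + 273.15 = 1229.15 K
D = 1.9531e-04 * exp(-145e3 / (8.314 * 1229.15)) = 1.34432e-10 m^2/s
Step 2: J = D * (C1 - C2) / dx
J = 1.34432e-10 * (1.18 - 0.62) / 7.6e-03
J = 9.905e-09 kg/(m^2*s)


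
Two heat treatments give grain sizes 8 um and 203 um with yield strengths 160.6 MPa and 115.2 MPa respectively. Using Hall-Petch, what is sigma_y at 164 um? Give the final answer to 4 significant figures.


sigma_y = sigma0 + k / sqrt(d)
1/sqrt(d1) = 1/sqrt(8e-06) = 353.553;  1/sqrt(d2) = 70.1862
k = (sigma1 - sigma2) / (1/sqrt(d1) - 1/sqrt(d2)) = (160.6 - 115.2) / (353.553 - 70.1862) = 0.160216 MPa*m^0.5
sigma0 = sigma1 - k/sqrt(d1) = 160.6 - 0.160216*353.553 = 103.955 MPa
sigma_y(d3) = 103.955 + 0.160216 / sqrt(1.64e-04) = 116.5 MPa


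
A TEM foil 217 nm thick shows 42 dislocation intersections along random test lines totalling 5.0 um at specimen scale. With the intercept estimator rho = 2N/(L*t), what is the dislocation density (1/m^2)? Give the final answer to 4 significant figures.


rho = 2N / (L * t)
L = 5.0 um = 5e-06 m, t = 217 nm = 2.17e-07 m
rho = 2 * 42 / (5e-06 * 2.17e-07)
rho = 7.742e+13 1/m^2


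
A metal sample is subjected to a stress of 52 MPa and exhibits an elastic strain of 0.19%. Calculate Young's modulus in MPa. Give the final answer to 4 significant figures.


E = sigma / epsilon
epsilon = 0.19% = 1.9e-03
E = 52 / 1.9e-03
E = 27370 MPa


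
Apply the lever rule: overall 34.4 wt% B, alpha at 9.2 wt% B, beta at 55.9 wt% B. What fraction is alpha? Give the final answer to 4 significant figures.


f_alpha = (C_beta - C0) / (C_beta - C_alpha)
f_alpha = (55.9 - 34.4) / (55.9 - 9.2)
f_alpha = 0.4604


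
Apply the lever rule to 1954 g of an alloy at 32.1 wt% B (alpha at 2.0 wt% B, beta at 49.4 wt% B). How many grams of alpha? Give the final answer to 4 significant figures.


f_alpha = (C_beta - C0) / (C_beta - C_alpha)
f_alpha = (49.4 - 32.1) / (49.4 - 2.0) = 0.364979
m_alpha = f_alpha * m_total = 0.364979 * 1954 = 713.2 g


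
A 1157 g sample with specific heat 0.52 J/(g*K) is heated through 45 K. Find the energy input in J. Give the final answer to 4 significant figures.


Q = m * cp * dT
Q = 1157 * 0.52 * 45
Q = 27070 J


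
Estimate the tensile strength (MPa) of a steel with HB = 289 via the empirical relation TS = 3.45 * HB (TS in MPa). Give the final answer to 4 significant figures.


TS (MPa) = 3.45 * HB
TS = 3.45 * 289
TS = 997.1 MPa


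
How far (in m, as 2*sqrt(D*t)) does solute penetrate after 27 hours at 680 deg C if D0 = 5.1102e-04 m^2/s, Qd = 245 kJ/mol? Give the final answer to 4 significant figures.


Step 1: D = D0 * exp(-Qd/(R*T))
T = 953.15 K
D = 5.1102e-04 * exp(-245e3 / (8.314 * 953.15)) = 1.91176e-17 m^2/s
Step 2: L = 2*sqrt(D*t)
t = 27 h = 97200 s
L = 2*sqrt(1.91176e-17 * 97200) = 2.726e-06 m


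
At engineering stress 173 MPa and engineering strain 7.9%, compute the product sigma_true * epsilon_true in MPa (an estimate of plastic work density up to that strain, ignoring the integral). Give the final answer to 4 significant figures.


sigma_true = sigma_eng * (1 + epsilon_eng)
sigma_true = 173 * (1 + 0.079) = 186.667 MPa
epsilon_true = ln(1 + epsilon_eng)
epsilon_true = ln(1 + 0.079) = 0.0760347
sigma_true * epsilon_true = 186.667 * 0.0760347 = 14.19 MPa


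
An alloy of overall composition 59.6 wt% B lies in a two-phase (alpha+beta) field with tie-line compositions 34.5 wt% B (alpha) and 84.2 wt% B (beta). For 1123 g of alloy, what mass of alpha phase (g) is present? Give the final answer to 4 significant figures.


f_alpha = (C_beta - C0) / (C_beta - C_alpha)
f_alpha = (84.2 - 59.6) / (84.2 - 34.5) = 0.49497
m_alpha = f_alpha * m_total = 0.49497 * 1123 = 555.9 g


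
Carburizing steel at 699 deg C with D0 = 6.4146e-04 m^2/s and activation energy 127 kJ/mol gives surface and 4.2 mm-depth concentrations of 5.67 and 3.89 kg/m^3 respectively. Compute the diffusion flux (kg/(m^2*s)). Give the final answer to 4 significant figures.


Step 1: D = D0 * exp(-Qd/(R*T))
T = 699 + 273.15 = 972.15 K
D = 6.4146e-04 * exp(-127e3 / (8.314 * 972.15)) = 9.61789e-11 m^2/s
Step 2: J = D * (C1 - C2) / dx
J = 9.61789e-11 * (5.67 - 3.89) / 4.2e-03
J = 4.076e-08 kg/(m^2*s)


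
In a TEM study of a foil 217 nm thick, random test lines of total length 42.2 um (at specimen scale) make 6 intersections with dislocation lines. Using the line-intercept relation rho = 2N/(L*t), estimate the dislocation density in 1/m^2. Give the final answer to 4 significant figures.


rho = 2N / (L * t)
L = 42.2 um = 4.22e-05 m, t = 217 nm = 2.17e-07 m
rho = 2 * 6 / (4.22e-05 * 2.17e-07)
rho = 1.31e+12 1/m^2


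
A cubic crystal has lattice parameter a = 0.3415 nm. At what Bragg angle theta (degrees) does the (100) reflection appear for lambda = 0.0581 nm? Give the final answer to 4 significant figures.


d = a / sqrt(h^2+k^2+l^2)
d = 0.3415 / sqrt(1) = 0.3415 nm
lambda = 2*d*sin(theta)  =>  sin(theta) = lambda / (2*d)
sin(theta) = 0.0581 / (2 * 0.3415) = 0.0850659
theta = 4.88 deg


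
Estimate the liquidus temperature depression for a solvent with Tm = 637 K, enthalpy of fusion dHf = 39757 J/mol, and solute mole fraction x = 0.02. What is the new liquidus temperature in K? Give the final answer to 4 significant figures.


dT = R*Tm^2*x / dHf
dT = 8.314 * 637^2 * 0.02 / 39757
dT = 1.69709 K
T_new = 637 - 1.69709 = 635.3 K


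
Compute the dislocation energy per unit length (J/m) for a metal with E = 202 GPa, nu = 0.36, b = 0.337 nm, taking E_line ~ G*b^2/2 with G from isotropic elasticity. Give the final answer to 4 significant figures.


Step 1: G = E / (2*(1+nu))
G = 202 / (2*(1+0.36)) = 74.2647 GPa = 7.42647e+10 Pa
Step 2: E_line = G*b^2/2
b = 0.337 nm = 3.37e-10 m
E_line = 0.5 * 7.42647e+10 * (3.37e-10)^2 = 4.217e-09 J/m


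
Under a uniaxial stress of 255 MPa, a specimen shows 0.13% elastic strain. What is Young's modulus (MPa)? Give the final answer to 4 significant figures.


E = sigma / epsilon
epsilon = 0.13% = 1.3e-03
E = 255 / 1.3e-03
E = 196200 MPa


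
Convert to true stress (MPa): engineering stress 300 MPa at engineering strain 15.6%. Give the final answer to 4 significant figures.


sigma_true = sigma_eng * (1 + epsilon_eng)
sigma_true = 300 * (1 + 0.156)
sigma_true = 346.8 MPa


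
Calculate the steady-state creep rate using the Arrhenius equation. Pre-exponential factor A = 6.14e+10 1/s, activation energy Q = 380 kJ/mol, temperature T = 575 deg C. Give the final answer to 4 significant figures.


rate = A * exp(-Q / (R*T))
T = 575 + 273.15 = 848.15 K
rate = 6.14e+10 * exp(-380e3 / (8.314 * 848.15))
rate = 2.423e-13 1/s


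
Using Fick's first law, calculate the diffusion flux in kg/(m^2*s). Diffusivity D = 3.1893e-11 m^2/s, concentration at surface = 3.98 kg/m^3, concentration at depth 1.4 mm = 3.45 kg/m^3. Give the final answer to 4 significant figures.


J = -D * (dC/dx) = D * (C1 - C2) / dx
J = 3.1893e-11 * (3.98 - 3.45) / 1.4e-03
J = 1.207e-08 kg/(m^2*s)


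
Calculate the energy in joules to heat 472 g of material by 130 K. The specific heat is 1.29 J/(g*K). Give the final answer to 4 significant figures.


Q = m * cp * dT
Q = 472 * 1.29 * 130
Q = 79150 J


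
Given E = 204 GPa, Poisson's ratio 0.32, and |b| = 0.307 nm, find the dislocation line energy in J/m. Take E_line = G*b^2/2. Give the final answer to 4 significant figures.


Step 1: G = E / (2*(1+nu))
G = 204 / (2*(1+0.32)) = 77.2727 GPa = 7.72727e+10 Pa
Step 2: E_line = G*b^2/2
b = 0.307 nm = 3.07e-10 m
E_line = 0.5 * 7.72727e+10 * (3.07e-10)^2 = 3.641e-09 J/m


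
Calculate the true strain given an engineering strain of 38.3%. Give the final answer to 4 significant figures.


epsilon_true = ln(1 + epsilon_eng)
epsilon_true = ln(1 + 0.383)
epsilon_true = 0.3243


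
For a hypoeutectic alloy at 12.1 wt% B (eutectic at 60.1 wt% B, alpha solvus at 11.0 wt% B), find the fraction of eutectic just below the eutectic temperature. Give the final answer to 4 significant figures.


f_primary = (C_e - C0) / (C_e - C_alpha_max)
f_primary = (60.1 - 12.1) / (60.1 - 11.0)
f_primary = 0.977597
f_eutectic = 1 - 0.977597 = 0.0224


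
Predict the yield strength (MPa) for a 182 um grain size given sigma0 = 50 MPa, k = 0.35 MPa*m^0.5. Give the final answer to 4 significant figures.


sigma_y = sigma0 + k / sqrt(d)
d = 182 um = 1.82e-04 m
sigma_y = 50 + 0.35 / sqrt(1.82e-04)
sigma_y = 75.94 MPa


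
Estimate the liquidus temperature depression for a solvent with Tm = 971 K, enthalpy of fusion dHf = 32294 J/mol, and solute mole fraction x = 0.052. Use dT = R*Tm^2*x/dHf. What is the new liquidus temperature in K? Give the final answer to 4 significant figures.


dT = R*Tm^2*x / dHf
dT = 8.314 * 971^2 * 0.052 / 32294
dT = 12.6221 K
T_new = 971 - 12.6221 = 958.4 K


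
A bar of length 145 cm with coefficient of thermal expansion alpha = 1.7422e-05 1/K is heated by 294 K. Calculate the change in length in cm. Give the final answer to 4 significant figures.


dL = L0 * alpha * dT
dL = 145 * 1.7422e-05 * 294
dL = 0.7427 cm


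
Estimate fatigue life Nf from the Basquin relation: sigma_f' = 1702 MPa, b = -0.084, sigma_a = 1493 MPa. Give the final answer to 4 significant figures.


sigma_a = sigma_f' * (2*Nf)^b
2*Nf = (sigma_a / sigma_f')^(1/b)
2*Nf = (1493 / 1702)^(1/-0.084)
2*Nf = 4.75749
Nf = 2.379 cycles


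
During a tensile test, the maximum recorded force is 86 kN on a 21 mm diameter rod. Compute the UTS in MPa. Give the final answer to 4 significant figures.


A0 = pi*(d/2)^2 = pi*(21/2)^2 = 346.361 mm^2
UTS = F_max / A0 = 86*1000 / 346.361
UTS = 248.3 MPa


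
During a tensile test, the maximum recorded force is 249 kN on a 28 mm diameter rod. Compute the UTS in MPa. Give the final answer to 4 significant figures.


A0 = pi*(d/2)^2 = pi*(28/2)^2 = 615.752 mm^2
UTS = F_max / A0 = 249*1000 / 615.752
UTS = 404.4 MPa


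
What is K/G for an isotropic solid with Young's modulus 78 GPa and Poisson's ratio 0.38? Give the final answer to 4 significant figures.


G = E / (2*(1+nu))
G = 78 / (2*(1+0.38)) = 28.2609 GPa
K = E / (3*(1-2*nu))
K = 78 / (3*(1-2*0.38)) = 108.333 GPa
K/G = 108.333 / 28.2609 = 3.833


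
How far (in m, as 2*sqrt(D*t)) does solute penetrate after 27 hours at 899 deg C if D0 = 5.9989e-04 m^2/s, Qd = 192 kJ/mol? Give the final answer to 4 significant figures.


Step 1: D = D0 * exp(-Qd/(R*T))
T = 1172.15 K
D = 5.9989e-04 * exp(-192e3 / (8.314 * 1172.15)) = 1.66589e-12 m^2/s
Step 2: L = 2*sqrt(D*t)
t = 27 h = 97200 s
L = 2*sqrt(1.66589e-12 * 97200) = 8.048e-04 m


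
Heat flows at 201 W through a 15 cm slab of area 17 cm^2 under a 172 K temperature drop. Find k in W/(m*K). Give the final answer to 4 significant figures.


k = Q*L / (A*dT)
L = 0.15 m, A = 1.7e-03 m^2
k = 201 * 0.15 / (1.7e-03 * 172)
k = 103.1 W/(m*K)


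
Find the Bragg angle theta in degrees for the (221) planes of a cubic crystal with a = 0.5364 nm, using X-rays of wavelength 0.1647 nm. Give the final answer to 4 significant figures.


d = a / sqrt(h^2+k^2+l^2)
d = 0.5364 / sqrt(9) = 0.1788 nm
lambda = 2*d*sin(theta)  =>  sin(theta) = lambda / (2*d)
sin(theta) = 0.1647 / (2 * 0.1788) = 0.46057
theta = 27.42 deg


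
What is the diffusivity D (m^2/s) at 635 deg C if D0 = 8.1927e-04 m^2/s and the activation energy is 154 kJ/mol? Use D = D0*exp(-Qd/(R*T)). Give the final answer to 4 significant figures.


D = D0 * exp(-Qd / (R*T))
T = 908.15 K
D = 8.1927e-04 * exp(-154e3 / (8.314 * 908.15))
D = 1.136e-12 m^2/s


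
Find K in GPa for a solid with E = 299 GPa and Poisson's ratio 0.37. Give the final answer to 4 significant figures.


K = E / (3*(1-2*nu))
K = 299 / (3*(1-2*0.37))
K = 383.3 GPa


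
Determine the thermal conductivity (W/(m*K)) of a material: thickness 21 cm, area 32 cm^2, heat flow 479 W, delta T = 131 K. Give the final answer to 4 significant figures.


k = Q*L / (A*dT)
L = 0.21 m, A = 3.2e-03 m^2
k = 479 * 0.21 / (3.2e-03 * 131)
k = 240 W/(m*K)


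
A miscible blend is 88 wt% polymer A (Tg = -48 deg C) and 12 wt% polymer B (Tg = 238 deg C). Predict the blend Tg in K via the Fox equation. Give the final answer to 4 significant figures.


1/Tg = w1/Tg1 + w2/Tg2 (in Kelvin)
Tg1 = 225.15 K, Tg2 = 511.15 K
1/Tg = 0.88/225.15 + 0.12/511.15
Tg = 241.4 K


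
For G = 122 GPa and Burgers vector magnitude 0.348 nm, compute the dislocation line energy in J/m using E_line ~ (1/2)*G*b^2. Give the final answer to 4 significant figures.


E = G*b^2/2
b = 0.348 nm = 3.48e-10 m
G = 122 GPa = 1.22e+11 Pa
E = 0.5 * 1.22e+11 * (3.48e-10)^2
E = 7.387e-09 J/m


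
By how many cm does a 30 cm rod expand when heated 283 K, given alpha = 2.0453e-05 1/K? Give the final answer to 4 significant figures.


dL = L0 * alpha * dT
dL = 30 * 2.0453e-05 * 283
dL = 0.1736 cm


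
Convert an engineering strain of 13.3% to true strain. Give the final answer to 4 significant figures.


epsilon_true = ln(1 + epsilon_eng)
epsilon_true = ln(1 + 0.133)
epsilon_true = 0.1249


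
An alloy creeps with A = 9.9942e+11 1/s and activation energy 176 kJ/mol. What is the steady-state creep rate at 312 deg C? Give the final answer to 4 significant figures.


rate = A * exp(-Q / (R*T))
T = 312 + 273.15 = 585.15 K
rate = 9.9942e+11 * exp(-176e3 / (8.314 * 585.15))
rate = 1.942e-04 1/s


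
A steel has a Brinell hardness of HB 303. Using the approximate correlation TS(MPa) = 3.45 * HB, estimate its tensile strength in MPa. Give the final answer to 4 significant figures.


TS (MPa) = 3.45 * HB
TS = 3.45 * 303
TS = 1045 MPa


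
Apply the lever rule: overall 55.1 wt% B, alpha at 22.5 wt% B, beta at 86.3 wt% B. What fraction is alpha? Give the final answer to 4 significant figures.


f_alpha = (C_beta - C0) / (C_beta - C_alpha)
f_alpha = (86.3 - 55.1) / (86.3 - 22.5)
f_alpha = 0.489


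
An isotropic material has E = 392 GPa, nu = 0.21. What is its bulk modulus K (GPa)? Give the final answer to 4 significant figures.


K = E / (3*(1-2*nu))
K = 392 / (3*(1-2*0.21))
K = 225.3 GPa


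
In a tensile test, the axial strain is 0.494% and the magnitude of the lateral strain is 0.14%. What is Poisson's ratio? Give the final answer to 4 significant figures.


nu = -epsilon_lat / epsilon_axial
Lateral strain is contraction (negative), so using magnitudes:
nu = 0.14 / 0.494
nu = 0.2834


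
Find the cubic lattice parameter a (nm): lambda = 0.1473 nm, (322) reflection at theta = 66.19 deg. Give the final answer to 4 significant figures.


d = lambda / (2*sin(theta))
d = 0.1473 / (2*sin(66.19 deg))
d = 0.0805015 nm
a = d * sqrt(h^2+k^2+l^2) = 0.0805015 * sqrt(17)
a = 0.3319 nm


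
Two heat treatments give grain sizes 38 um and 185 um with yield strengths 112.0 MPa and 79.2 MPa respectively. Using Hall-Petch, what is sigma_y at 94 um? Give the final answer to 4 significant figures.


sigma_y = sigma0 + k / sqrt(d)
1/sqrt(d1) = 1/sqrt(3.8e-05) = 162.221;  1/sqrt(d2) = 73.5215
k = (sigma1 - sigma2) / (1/sqrt(d1) - 1/sqrt(d2)) = (112.0 - 79.2) / (162.221 - 73.5215) = 0.369786 MPa*m^0.5
sigma0 = sigma1 - k/sqrt(d1) = 112.0 - 0.369786*162.221 = 52.0128 MPa
sigma_y(d3) = 52.0128 + 0.369786 / sqrt(9.4e-05) = 90.15 MPa


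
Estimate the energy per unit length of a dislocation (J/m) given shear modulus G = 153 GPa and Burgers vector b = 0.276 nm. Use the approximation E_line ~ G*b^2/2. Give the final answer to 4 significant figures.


E = G*b^2/2
b = 0.276 nm = 2.76e-10 m
G = 153 GPa = 1.53e+11 Pa
E = 0.5 * 1.53e+11 * (2.76e-10)^2
E = 5.827e-09 J/m


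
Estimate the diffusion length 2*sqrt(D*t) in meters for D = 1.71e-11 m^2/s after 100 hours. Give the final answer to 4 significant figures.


t = 100 hr = 360000 s
Diffusion length = 2*sqrt(D*t)
= 2*sqrt(1.71e-11 * 360000)
= 4.962e-03 m


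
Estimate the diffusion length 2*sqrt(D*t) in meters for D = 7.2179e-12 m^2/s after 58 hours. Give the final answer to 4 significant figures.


t = 58 hr = 208800 s
Diffusion length = 2*sqrt(D*t)
= 2*sqrt(7.2179e-12 * 208800)
= 2.455e-03 m


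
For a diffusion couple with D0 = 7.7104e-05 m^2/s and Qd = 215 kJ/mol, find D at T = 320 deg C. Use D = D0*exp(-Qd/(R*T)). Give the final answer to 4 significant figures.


D = D0 * exp(-Qd / (R*T))
T = 593.15 K
D = 7.7104e-05 * exp(-215e3 / (8.314 * 593.15))
D = 8.971e-24 m^2/s


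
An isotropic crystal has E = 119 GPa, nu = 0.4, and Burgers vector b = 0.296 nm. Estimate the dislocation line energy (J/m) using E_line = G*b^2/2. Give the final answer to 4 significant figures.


Step 1: G = E / (2*(1+nu))
G = 119 / (2*(1+0.4)) = 42.5 GPa = 4.25e+10 Pa
Step 2: E_line = G*b^2/2
b = 0.296 nm = 2.96e-10 m
E_line = 0.5 * 4.25e+10 * (2.96e-10)^2 = 1.862e-09 J/m


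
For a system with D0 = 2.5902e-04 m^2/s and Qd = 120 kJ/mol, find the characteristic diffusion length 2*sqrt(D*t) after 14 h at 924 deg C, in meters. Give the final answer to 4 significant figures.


Step 1: D = D0 * exp(-Qd/(R*T))
T = 1197.15 K
D = 2.5902e-04 * exp(-120e3 / (8.314 * 1197.15)) = 1.50399e-09 m^2/s
Step 2: L = 2*sqrt(D*t)
t = 14 h = 50400 s
L = 2*sqrt(1.50399e-09 * 50400) = 0.01741 m


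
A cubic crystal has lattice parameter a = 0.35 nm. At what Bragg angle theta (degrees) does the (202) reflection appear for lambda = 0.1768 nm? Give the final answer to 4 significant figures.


d = a / sqrt(h^2+k^2+l^2)
d = 0.35 / sqrt(8) = 0.123744 nm
lambda = 2*d*sin(theta)  =>  sin(theta) = lambda / (2*d)
sin(theta) = 0.1768 / (2 * 0.123744) = 0.71438
theta = 45.59 deg


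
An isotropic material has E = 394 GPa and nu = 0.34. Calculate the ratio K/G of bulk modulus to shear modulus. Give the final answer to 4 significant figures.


G = E / (2*(1+nu))
G = 394 / (2*(1+0.34)) = 147.015 GPa
K = E / (3*(1-2*nu))
K = 394 / (3*(1-2*0.34)) = 410.417 GPa
K/G = 410.417 / 147.015 = 2.792


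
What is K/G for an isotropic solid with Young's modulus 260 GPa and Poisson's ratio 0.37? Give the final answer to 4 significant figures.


G = E / (2*(1+nu))
G = 260 / (2*(1+0.37)) = 94.8905 GPa
K = E / (3*(1-2*nu))
K = 260 / (3*(1-2*0.37)) = 333.333 GPa
K/G = 333.333 / 94.8905 = 3.513


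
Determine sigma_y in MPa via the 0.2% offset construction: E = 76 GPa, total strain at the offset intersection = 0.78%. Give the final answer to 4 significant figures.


Offset strain = 0.002
Elastic strain at yield = total_strain - offset = 7.8e-03 - 0.002 = 5.8e-03
sigma_y = E * elastic_strain = 76000 * 5.8e-03
sigma_y = 440.8 MPa


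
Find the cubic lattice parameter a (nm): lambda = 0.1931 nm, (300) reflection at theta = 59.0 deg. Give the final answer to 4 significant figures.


d = lambda / (2*sin(theta))
d = 0.1931 / (2*sin(59.0 deg))
d = 0.112638 nm
a = d * sqrt(h^2+k^2+l^2) = 0.112638 * sqrt(9)
a = 0.3379 nm


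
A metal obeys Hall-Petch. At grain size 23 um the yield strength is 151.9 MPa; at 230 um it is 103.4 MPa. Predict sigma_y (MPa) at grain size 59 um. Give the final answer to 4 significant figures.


sigma_y = sigma0 + k / sqrt(d)
1/sqrt(d1) = 1/sqrt(2.3e-05) = 208.514;  1/sqrt(d2) = 65.938
k = (sigma1 - sigma2) / (1/sqrt(d1) - 1/sqrt(d2)) = (151.9 - 103.4) / (208.514 - 65.938) = 0.340169 MPa*m^0.5
sigma0 = sigma1 - k/sqrt(d1) = 151.9 - 0.340169*208.514 = 80.9699 MPa
sigma_y(d3) = 80.9699 + 0.340169 / sqrt(5.9e-05) = 125.3 MPa


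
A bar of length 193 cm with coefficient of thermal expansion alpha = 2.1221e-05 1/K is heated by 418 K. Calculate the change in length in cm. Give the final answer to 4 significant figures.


dL = L0 * alpha * dT
dL = 193 * 2.1221e-05 * 418
dL = 1.712 cm


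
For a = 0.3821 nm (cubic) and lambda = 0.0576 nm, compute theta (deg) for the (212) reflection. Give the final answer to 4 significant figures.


d = a / sqrt(h^2+k^2+l^2)
d = 0.3821 / sqrt(9) = 0.127367 nm
lambda = 2*d*sin(theta)  =>  sin(theta) = lambda / (2*d)
sin(theta) = 0.0576 / (2 * 0.127367) = 0.226119
theta = 13.07 deg


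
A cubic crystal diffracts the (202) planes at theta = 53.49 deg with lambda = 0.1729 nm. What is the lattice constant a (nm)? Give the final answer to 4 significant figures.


d = lambda / (2*sin(theta))
d = 0.1729 / (2*sin(53.49 deg))
d = 0.107558 nm
a = d * sqrt(h^2+k^2+l^2) = 0.107558 * sqrt(8)
a = 0.3042 nm


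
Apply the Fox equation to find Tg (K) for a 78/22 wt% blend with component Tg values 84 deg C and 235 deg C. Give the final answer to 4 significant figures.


1/Tg = w1/Tg1 + w2/Tg2 (in Kelvin)
Tg1 = 357.15 K, Tg2 = 508.15 K
1/Tg = 0.78/357.15 + 0.22/508.15
Tg = 382.1 K


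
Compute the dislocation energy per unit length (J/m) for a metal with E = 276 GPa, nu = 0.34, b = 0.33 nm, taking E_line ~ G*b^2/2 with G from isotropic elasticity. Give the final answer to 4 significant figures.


Step 1: G = E / (2*(1+nu))
G = 276 / (2*(1+0.34)) = 102.985 GPa = 1.02985e+11 Pa
Step 2: E_line = G*b^2/2
b = 0.33 nm = 3.3e-10 m
E_line = 0.5 * 1.02985e+11 * (3.3e-10)^2 = 5.608e-09 J/m


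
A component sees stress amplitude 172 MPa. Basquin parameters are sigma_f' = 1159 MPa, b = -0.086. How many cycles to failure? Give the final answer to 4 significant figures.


sigma_a = sigma_f' * (2*Nf)^b
2*Nf = (sigma_a / sigma_f')^(1/b)
2*Nf = (172 / 1159)^(1/-0.086)
2*Nf = 4.30884e+09
Nf = 2.154e+09 cycles


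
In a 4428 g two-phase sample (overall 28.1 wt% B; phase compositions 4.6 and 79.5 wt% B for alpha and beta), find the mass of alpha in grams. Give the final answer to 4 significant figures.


f_alpha = (C_beta - C0) / (C_beta - C_alpha)
f_alpha = (79.5 - 28.1) / (79.5 - 4.6) = 0.686248
m_alpha = f_alpha * m_total = 0.686248 * 4428 = 3039 g


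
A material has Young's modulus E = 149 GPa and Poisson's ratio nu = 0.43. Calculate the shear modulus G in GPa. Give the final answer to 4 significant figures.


G = E / (2*(1+nu))
G = 149 / (2*(1+0.43))
G = 52.1 GPa


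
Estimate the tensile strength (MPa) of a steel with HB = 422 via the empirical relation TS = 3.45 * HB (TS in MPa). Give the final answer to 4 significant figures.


TS (MPa) = 3.45 * HB
TS = 3.45 * 422
TS = 1456 MPa


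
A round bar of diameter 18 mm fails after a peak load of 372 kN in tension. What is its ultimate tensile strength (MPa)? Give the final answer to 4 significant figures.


A0 = pi*(d/2)^2 = pi*(18/2)^2 = 254.469 mm^2
UTS = F_max / A0 = 372*1000 / 254.469
UTS = 1462 MPa


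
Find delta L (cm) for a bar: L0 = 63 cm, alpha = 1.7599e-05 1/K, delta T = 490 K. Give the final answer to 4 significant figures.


dL = L0 * alpha * dT
dL = 63 * 1.7599e-05 * 490
dL = 0.5433 cm


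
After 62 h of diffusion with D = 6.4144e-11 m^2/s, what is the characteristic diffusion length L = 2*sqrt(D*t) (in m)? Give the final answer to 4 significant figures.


t = 62 hr = 223200 s
Diffusion length = 2*sqrt(D*t)
= 2*sqrt(6.4144e-11 * 223200)
= 7.568e-03 m


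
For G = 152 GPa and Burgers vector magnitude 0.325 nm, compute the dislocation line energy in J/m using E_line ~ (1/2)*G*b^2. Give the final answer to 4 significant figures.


E = G*b^2/2
b = 0.325 nm = 3.25e-10 m
G = 152 GPa = 1.52e+11 Pa
E = 0.5 * 1.52e+11 * (3.25e-10)^2
E = 8.028e-09 J/m


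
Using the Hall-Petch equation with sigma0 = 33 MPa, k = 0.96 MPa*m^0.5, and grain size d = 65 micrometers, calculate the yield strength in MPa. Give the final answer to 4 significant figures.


sigma_y = sigma0 + k / sqrt(d)
d = 65 um = 6.5e-05 m
sigma_y = 33 + 0.96 / sqrt(6.5e-05)
sigma_y = 152.1 MPa


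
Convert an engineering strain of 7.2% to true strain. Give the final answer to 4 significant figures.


epsilon_true = ln(1 + epsilon_eng)
epsilon_true = ln(1 + 0.072)
epsilon_true = 0.06953


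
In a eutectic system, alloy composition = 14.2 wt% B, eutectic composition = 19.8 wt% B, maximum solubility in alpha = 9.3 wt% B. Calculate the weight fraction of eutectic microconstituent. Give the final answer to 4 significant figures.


f_primary = (C_e - C0) / (C_e - C_alpha_max)
f_primary = (19.8 - 14.2) / (19.8 - 9.3)
f_primary = 0.533333
f_eutectic = 1 - 0.533333 = 0.4667


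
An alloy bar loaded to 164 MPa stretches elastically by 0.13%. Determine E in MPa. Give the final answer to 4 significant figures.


E = sigma / epsilon
epsilon = 0.13% = 1.3e-03
E = 164 / 1.3e-03
E = 126200 MPa


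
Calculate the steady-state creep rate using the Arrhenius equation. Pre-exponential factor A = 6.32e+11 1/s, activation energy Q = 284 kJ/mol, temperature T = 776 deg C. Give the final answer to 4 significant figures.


rate = A * exp(-Q / (R*T))
T = 776 + 273.15 = 1049.15 K
rate = 6.32e+11 * exp(-284e3 / (8.314 * 1049.15))
rate = 4.577e-03 1/s


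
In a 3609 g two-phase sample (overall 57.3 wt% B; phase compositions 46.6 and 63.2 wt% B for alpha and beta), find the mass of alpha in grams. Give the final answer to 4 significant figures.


f_alpha = (C_beta - C0) / (C_beta - C_alpha)
f_alpha = (63.2 - 57.3) / (63.2 - 46.6) = 0.355422
m_alpha = f_alpha * m_total = 0.355422 * 3609 = 1283 g


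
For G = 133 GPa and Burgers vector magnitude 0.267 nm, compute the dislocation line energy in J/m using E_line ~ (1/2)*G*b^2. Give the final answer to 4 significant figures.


E = G*b^2/2
b = 0.267 nm = 2.67e-10 m
G = 133 GPa = 1.33e+11 Pa
E = 0.5 * 1.33e+11 * (2.67e-10)^2
E = 4.741e-09 J/m


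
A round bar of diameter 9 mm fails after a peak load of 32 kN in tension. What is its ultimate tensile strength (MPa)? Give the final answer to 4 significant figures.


A0 = pi*(d/2)^2 = pi*(9/2)^2 = 63.6173 mm^2
UTS = F_max / A0 = 32*1000 / 63.6173
UTS = 503 MPa
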